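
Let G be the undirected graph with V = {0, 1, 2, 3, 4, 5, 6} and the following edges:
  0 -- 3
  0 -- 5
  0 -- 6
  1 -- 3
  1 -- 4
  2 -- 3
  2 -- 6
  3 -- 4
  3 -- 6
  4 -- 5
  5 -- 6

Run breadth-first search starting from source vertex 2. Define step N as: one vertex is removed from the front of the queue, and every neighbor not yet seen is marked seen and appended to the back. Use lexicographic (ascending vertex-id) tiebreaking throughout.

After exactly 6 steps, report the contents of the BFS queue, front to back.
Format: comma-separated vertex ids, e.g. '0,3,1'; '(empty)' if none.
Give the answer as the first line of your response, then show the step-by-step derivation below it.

5

step 1: dequeue 2; queue=[3,6]; order=2
step 2: dequeue 3; queue=[6,0,1,4]; order=2,3
step 3: dequeue 6; queue=[0,1,4,5]; order=2,3,6
step 4: dequeue 0; queue=[1,4,5]; order=2,3,6,0
step 5: dequeue 1; queue=[4,5]; order=2,3,6,0,1
step 6: dequeue 4; queue=[5]; order=2,3,6,0,1,4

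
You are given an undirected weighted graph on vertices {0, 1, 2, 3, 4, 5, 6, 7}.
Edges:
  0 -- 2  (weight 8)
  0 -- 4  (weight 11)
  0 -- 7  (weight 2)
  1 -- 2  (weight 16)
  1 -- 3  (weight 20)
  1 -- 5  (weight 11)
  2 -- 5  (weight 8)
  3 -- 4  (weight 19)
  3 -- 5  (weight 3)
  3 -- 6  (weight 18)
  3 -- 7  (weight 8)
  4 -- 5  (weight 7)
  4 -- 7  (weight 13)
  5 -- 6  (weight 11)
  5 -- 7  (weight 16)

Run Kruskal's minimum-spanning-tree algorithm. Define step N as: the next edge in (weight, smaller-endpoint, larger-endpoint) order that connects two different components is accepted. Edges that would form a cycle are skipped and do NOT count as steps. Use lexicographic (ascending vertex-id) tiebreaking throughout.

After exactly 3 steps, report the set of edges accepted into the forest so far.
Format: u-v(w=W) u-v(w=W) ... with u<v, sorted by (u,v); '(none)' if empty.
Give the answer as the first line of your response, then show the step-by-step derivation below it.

0-7(w=2) 3-5(w=3) 4-5(w=7)

step 1: add edge 0-7 (w=2); MST = {0-7(w=2)}
step 2: add edge 3-5 (w=3); MST = {0-7(w=2) 3-5(w=3)}
step 3: add edge 4-5 (w=7); MST = {0-7(w=2) 3-5(w=3) 4-5(w=7)}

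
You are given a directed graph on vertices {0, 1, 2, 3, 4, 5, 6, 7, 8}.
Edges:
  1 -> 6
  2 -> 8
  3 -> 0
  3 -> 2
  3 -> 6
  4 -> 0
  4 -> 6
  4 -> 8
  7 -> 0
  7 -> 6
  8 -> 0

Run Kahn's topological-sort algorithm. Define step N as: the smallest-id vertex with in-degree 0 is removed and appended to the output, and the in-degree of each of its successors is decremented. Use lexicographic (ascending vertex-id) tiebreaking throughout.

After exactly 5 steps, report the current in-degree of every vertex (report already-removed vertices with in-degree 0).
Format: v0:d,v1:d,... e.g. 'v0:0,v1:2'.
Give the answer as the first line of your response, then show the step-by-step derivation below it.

v0:2,v1:0,v2:0,v3:0,v4:0,v5:0,v6:1,v7:0,v8:0

step 1: output 1; order=[1]; indeg=(4,0,1,0,0,0,3,0,2)
step 2: output 3; order=[1,3]; indeg=(3,0,0,0,0,0,2,0,2)
step 3: output 2; order=[1,3,2]; indeg=(3,0,0,0,0,0,2,0,1)
step 4: output 4; order=[1,3,2,4]; indeg=(2,0,0,0,0,0,1,0,0)
step 5: output 5; order=[1,3,2,4,5]; indeg=(2,0,0,0,0,0,1,0,0)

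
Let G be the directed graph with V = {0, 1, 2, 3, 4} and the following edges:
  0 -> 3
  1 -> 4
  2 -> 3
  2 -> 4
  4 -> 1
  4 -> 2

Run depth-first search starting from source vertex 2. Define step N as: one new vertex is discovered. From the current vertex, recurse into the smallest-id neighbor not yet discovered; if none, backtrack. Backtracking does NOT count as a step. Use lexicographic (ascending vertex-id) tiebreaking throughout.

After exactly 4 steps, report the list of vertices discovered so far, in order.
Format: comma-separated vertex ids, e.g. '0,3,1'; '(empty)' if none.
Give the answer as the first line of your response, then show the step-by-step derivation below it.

2,3,4,1

step 1: discover 2; path=2; order=2
step 2: discover 3; path=2>3; order=2,3
step 3: discover 4; path=2>4; order=2,3,4
step 4: discover 1; path=2>4>1; order=2,3,4,1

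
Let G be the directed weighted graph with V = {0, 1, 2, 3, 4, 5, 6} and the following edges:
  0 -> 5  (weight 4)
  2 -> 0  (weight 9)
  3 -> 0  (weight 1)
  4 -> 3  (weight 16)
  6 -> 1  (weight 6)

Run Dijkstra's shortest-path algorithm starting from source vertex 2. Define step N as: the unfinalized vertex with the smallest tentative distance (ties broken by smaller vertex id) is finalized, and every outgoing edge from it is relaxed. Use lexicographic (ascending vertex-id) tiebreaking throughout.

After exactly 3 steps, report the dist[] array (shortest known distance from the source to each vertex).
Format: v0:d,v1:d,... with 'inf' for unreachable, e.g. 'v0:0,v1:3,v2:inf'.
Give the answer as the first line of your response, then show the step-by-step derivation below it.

v0:9,v1:inf,v2:0,v3:inf,v4:inf,v5:13,v6:inf

step 1: dist = v0:9,v1:inf,v2:0,v3:inf,v4:inf,v5:inf,v6:inf
step 2: dist = v0:9,v1:inf,v2:0,v3:inf,v4:inf,v5:13,v6:inf
step 3: dist = v0:9,v1:inf,v2:0,v3:inf,v4:inf,v5:13,v6:inf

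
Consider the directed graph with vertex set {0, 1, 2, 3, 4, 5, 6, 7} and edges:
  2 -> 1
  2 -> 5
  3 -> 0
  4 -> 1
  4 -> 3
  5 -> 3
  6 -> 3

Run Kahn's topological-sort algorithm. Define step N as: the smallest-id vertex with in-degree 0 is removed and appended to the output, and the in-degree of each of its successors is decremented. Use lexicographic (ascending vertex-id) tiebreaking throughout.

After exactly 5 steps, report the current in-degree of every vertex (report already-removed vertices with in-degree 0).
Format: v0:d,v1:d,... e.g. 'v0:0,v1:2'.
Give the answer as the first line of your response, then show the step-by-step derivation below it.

v0:1,v1:0,v2:0,v3:0,v4:0,v5:0,v6:0,v7:0

step 1: output 2; order=[2]; indeg=(1,1,0,3,0,0,0,0)
step 2: output 4; order=[2,4]; indeg=(1,0,0,2,0,0,0,0)
step 3: output 1; order=[2,4,1]; indeg=(1,0,0,2,0,0,0,0)
step 4: output 5; order=[2,4,1,5]; indeg=(1,0,0,1,0,0,0,0)
step 5: output 6; order=[2,4,1,5,6]; indeg=(1,0,0,0,0,0,0,0)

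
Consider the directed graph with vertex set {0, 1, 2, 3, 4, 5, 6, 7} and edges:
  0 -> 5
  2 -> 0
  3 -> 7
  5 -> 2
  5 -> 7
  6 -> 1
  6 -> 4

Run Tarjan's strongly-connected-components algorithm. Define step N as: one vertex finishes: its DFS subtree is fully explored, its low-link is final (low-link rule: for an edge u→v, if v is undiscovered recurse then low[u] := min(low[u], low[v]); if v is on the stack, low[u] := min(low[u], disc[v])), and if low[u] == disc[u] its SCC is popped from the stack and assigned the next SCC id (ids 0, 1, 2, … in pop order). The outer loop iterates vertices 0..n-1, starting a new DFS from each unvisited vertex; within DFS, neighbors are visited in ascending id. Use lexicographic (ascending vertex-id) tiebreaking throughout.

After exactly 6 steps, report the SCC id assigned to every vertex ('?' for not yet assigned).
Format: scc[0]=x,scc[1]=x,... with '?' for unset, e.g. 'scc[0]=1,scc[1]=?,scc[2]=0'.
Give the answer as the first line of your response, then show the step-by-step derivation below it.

scc[0]=1,scc[1]=2,scc[2]=1,scc[3]=3,scc[4]=?,scc[5]=1,scc[6]=?,scc[7]=0

step 1: low=(low[0]=0,low[1]=?,low[2]=0,low[3]=?,low[4]=?,low[5]=1,low[6]=?,low[7]=?); scc=(scc[0]=?,scc[1]=?,scc[2]=?,scc[3]=?,scc[4]=?,scc[5]=?,scc[6]=?,scc[7]=?)
step 2: low=(low[0]=0,low[1]=?,low[2]=0,low[3]=?,low[4]=?,low[5]=0,low[6]=?,low[7]=3); scc=(scc[0]=?,scc[1]=?,scc[2]=?,scc[3]=?,scc[4]=?,scc[5]=?,scc[6]=?,scc[7]=0)
step 3: low=(low[0]=0,low[1]=?,low[2]=0,low[3]=?,low[4]=?,low[5]=0,low[6]=?,low[7]=3); scc=(scc[0]=?,scc[1]=?,scc[2]=?,scc[3]=?,scc[4]=?,scc[5]=?,scc[6]=?,scc[7]=0)
step 4: low=(low[0]=0,low[1]=?,low[2]=0,low[3]=?,low[4]=?,low[5]=0,low[6]=?,low[7]=3); scc=(scc[0]=1,scc[1]=?,scc[2]=1,scc[3]=?,scc[4]=?,scc[5]=1,scc[6]=?,scc[7]=0)
step 5: low=(low[0]=0,low[1]=4,low[2]=0,low[3]=?,low[4]=?,low[5]=0,low[6]=?,low[7]=3); scc=(scc[0]=1,scc[1]=2,scc[2]=1,scc[3]=?,scc[4]=?,scc[5]=1,scc[6]=?,scc[7]=0)
step 6: low=(low[0]=0,low[1]=4,low[2]=0,low[3]=5,low[4]=?,low[5]=0,low[6]=?,low[7]=3); scc=(scc[0]=1,scc[1]=2,scc[2]=1,scc[3]=3,scc[4]=?,scc[5]=1,scc[6]=?,scc[7]=0)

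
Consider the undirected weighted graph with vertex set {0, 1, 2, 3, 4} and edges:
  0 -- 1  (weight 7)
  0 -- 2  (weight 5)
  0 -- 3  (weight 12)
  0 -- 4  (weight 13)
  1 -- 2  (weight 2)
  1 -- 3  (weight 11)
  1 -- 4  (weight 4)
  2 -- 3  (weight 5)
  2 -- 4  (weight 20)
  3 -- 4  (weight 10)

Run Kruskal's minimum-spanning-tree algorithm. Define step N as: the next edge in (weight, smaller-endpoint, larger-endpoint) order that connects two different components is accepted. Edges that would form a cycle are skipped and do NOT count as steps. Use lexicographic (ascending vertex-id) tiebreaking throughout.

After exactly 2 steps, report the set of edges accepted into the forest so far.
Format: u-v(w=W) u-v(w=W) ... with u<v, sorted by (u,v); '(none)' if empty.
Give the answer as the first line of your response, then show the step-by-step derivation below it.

1-2(w=2) 1-4(w=4)

step 1: add edge 1-2 (w=2); MST = {1-2(w=2)}
step 2: add edge 1-4 (w=4); MST = {1-2(w=2) 1-4(w=4)}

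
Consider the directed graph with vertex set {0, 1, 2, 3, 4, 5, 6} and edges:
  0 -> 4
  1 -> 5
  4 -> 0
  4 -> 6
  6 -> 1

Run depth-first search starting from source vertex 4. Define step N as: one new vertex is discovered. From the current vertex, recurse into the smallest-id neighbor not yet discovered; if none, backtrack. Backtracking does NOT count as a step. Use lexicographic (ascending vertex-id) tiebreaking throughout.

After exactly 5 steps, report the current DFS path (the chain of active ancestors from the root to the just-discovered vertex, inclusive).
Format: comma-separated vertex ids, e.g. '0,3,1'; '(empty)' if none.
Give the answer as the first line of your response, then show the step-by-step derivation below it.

4,6,1,5

step 1: discover 4; path=4; order=4
step 2: discover 0; path=4>0; order=4,0
step 3: discover 6; path=4>6; order=4,0,6
step 4: discover 1; path=4>6>1; order=4,0,6,1
step 5: discover 5; path=4>6>1>5; order=4,0,6,1,5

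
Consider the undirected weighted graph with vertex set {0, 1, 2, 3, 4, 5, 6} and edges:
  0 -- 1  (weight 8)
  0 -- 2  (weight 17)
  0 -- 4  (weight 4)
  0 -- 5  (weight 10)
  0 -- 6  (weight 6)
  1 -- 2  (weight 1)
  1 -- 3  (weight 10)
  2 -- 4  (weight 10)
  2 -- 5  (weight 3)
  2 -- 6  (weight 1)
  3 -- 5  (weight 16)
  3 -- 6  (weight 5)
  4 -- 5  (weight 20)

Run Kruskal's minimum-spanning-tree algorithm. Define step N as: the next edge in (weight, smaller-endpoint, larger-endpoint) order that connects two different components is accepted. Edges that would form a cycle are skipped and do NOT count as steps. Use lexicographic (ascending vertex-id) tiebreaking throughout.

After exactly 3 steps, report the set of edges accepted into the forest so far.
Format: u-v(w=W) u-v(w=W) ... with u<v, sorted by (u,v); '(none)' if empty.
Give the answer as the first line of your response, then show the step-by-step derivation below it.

1-2(w=1) 2-5(w=3) 2-6(w=1)

step 1: add edge 1-2 (w=1); MST = {1-2(w=1)}
step 2: add edge 2-6 (w=1); MST = {1-2(w=1) 2-6(w=1)}
step 3: add edge 2-5 (w=3); MST = {1-2(w=1) 2-5(w=3) 2-6(w=1)}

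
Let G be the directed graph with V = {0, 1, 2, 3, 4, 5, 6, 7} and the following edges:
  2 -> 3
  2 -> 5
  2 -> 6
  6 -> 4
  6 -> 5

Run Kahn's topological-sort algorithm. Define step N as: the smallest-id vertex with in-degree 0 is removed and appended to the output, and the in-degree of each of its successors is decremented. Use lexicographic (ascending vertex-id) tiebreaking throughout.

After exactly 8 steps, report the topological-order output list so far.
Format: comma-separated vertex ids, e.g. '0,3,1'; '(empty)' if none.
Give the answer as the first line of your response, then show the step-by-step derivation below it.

0,1,2,3,6,4,5,7

step 1: output 0; order=[0]; indeg=(0,0,0,1,1,2,1,0)
step 2: output 1; order=[0,1]; indeg=(0,0,0,1,1,2,1,0)
step 3: output 2; order=[0,1,2]; indeg=(0,0,0,0,1,1,0,0)
step 4: output 3; order=[0,1,2,3]; indeg=(0,0,0,0,1,1,0,0)
step 5: output 6; order=[0,1,2,3,6]; indeg=(0,0,0,0,0,0,0,0)
step 6: output 4; order=[0,1,2,3,6,4]; indeg=(0,0,0,0,0,0,0,0)
step 7: output 5; order=[0,1,2,3,6,4,5]; indeg=(0,0,0,0,0,0,0,0)
step 8: output 7; order=[0,1,2,3,6,4,5,7]; indeg=(0,0,0,0,0,0,0,0)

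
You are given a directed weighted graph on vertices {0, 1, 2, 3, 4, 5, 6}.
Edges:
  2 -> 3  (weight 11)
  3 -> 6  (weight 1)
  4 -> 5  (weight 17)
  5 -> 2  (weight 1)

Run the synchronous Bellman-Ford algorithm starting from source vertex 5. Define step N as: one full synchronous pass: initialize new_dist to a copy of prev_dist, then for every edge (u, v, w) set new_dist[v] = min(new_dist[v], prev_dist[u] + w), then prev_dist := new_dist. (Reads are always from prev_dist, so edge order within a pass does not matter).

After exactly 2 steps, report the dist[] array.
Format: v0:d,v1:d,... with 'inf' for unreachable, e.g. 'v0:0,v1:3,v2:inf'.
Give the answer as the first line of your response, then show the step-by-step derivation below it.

v0:inf,v1:inf,v2:1,v3:12,v4:inf,v5:0,v6:inf

step 1: dist = v0:inf,v1:inf,v2:1,v3:inf,v4:inf,v5:0,v6:inf
step 2: dist = v0:inf,v1:inf,v2:1,v3:12,v4:inf,v5:0,v6:inf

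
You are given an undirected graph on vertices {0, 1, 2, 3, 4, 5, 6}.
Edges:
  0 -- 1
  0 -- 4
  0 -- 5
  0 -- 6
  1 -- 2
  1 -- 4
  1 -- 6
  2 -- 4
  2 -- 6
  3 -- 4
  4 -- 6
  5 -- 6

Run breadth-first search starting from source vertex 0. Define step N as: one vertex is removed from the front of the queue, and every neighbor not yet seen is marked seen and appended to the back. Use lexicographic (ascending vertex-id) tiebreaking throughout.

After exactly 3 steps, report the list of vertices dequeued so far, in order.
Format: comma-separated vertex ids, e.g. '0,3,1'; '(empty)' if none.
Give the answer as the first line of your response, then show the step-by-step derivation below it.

0,1,4

step 1: dequeue 0; queue=[1,4,5,6]; order=0
step 2: dequeue 1; queue=[4,5,6,2]; order=0,1
step 3: dequeue 4; queue=[5,6,2,3]; order=0,1,4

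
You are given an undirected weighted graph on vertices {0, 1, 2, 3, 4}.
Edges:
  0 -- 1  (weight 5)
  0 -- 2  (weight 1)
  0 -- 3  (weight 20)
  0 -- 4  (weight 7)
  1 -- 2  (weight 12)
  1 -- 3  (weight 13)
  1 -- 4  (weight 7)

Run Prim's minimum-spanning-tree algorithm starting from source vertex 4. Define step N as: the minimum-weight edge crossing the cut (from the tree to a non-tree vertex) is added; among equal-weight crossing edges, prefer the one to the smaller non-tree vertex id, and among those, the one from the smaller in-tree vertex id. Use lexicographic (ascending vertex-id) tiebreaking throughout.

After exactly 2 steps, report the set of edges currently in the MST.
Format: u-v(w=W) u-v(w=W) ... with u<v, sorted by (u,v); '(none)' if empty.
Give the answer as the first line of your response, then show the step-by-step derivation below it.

0-2(w=1) 0-4(w=7)

step 1: add edge 0-4 (w=7); MST = {0-4(w=7)}
step 2: add edge 0-2 (w=1); MST = {0-2(w=1) 0-4(w=7)}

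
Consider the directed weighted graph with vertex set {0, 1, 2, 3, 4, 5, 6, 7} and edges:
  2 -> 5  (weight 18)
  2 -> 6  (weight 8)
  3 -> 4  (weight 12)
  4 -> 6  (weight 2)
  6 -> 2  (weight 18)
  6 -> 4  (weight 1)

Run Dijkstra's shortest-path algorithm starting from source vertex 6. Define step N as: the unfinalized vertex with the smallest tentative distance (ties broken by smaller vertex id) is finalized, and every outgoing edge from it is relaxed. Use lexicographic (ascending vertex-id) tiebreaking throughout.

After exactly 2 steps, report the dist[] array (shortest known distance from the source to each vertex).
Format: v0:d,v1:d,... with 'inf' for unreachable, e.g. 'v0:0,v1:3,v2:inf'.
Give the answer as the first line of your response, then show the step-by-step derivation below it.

v0:inf,v1:inf,v2:18,v3:inf,v4:1,v5:inf,v6:0,v7:inf

step 1: dist = v0:inf,v1:inf,v2:18,v3:inf,v4:1,v5:inf,v6:0,v7:inf
step 2: dist = v0:inf,v1:inf,v2:18,v3:inf,v4:1,v5:inf,v6:0,v7:inf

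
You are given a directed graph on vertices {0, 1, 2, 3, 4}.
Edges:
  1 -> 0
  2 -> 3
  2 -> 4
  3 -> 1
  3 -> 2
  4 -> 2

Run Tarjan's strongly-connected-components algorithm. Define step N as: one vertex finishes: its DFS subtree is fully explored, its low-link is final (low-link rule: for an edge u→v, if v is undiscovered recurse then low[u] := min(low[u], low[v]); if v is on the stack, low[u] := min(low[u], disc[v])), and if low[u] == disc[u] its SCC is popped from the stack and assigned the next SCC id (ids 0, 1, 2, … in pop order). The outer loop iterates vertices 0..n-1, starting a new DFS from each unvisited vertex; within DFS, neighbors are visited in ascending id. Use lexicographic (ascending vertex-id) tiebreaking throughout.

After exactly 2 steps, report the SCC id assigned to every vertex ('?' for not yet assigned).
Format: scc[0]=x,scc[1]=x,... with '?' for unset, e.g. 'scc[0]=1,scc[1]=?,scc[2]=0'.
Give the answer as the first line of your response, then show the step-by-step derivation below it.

scc[0]=0,scc[1]=1,scc[2]=?,scc[3]=?,scc[4]=?

step 1: low=(low[0]=0,low[1]=?,low[2]=?,low[3]=?,low[4]=?); scc=(scc[0]=0,scc[1]=?,scc[2]=?,scc[3]=?,scc[4]=?)
step 2: low=(low[0]=0,low[1]=1,low[2]=?,low[3]=?,low[4]=?); scc=(scc[0]=0,scc[1]=1,scc[2]=?,scc[3]=?,scc[4]=?)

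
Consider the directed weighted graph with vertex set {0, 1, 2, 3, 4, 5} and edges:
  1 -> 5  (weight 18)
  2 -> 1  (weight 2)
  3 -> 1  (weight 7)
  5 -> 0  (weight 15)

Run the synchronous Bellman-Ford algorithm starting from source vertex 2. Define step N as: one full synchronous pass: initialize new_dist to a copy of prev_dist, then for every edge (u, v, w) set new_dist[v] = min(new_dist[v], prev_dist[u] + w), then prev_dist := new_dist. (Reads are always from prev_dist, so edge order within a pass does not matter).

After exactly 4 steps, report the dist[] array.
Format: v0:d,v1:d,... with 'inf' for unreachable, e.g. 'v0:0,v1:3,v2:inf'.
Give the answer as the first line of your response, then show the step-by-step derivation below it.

v0:35,v1:2,v2:0,v3:inf,v4:inf,v5:20

step 1: dist = v0:inf,v1:2,v2:0,v3:inf,v4:inf,v5:inf
step 2: dist = v0:inf,v1:2,v2:0,v3:inf,v4:inf,v5:20
step 3: dist = v0:35,v1:2,v2:0,v3:inf,v4:inf,v5:20
step 4: dist = v0:35,v1:2,v2:0,v3:inf,v4:inf,v5:20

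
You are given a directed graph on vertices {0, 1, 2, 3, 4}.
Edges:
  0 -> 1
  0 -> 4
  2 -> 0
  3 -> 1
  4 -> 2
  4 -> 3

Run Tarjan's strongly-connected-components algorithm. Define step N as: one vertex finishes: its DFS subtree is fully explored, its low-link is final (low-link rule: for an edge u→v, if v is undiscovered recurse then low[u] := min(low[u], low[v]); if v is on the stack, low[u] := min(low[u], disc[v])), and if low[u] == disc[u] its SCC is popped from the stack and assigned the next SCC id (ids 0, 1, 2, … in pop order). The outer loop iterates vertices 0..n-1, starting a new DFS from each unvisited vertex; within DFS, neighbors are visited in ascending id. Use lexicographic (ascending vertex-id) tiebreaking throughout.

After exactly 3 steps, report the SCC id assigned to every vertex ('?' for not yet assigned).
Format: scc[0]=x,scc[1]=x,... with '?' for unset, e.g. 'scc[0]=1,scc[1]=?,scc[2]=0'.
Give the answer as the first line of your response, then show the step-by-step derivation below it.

scc[0]=?,scc[1]=0,scc[2]=?,scc[3]=1,scc[4]=?

step 1: low=(low[0]=0,low[1]=1,low[2]=?,low[3]=?,low[4]=?); scc=(scc[0]=?,scc[1]=0,scc[2]=?,scc[3]=?,scc[4]=?)
step 2: low=(low[0]=0,low[1]=1,low[2]=0,low[3]=?,low[4]=2); scc=(scc[0]=?,scc[1]=0,scc[2]=?,scc[3]=?,scc[4]=?)
step 3: low=(low[0]=0,low[1]=1,low[2]=0,low[3]=4,low[4]=0); scc=(scc[0]=?,scc[1]=0,scc[2]=?,scc[3]=1,scc[4]=?)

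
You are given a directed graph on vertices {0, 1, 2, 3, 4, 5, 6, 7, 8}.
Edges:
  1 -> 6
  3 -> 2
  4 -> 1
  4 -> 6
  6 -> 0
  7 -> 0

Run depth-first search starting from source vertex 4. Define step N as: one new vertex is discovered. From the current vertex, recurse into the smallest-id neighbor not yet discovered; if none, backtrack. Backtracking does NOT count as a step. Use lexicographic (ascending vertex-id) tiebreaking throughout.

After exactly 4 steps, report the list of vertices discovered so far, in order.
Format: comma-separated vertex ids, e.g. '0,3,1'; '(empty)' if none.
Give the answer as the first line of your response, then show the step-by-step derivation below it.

4,1,6,0

step 1: discover 4; path=4; order=4
step 2: discover 1; path=4>1; order=4,1
step 3: discover 6; path=4>1>6; order=4,1,6
step 4: discover 0; path=4>1>6>0; order=4,1,6,0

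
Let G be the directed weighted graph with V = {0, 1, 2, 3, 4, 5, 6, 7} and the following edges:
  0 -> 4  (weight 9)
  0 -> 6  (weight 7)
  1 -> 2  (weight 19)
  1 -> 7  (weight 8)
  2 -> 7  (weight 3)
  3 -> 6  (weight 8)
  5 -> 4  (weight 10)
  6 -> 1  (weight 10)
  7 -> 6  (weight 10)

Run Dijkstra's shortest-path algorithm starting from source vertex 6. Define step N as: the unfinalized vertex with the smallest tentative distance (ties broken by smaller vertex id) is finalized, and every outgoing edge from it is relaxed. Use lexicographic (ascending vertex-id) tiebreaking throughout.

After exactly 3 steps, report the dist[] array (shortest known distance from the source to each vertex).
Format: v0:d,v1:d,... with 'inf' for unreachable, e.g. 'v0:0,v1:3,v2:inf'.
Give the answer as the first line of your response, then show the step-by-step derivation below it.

v0:inf,v1:10,v2:29,v3:inf,v4:inf,v5:inf,v6:0,v7:18

step 1: dist = v0:inf,v1:10,v2:inf,v3:inf,v4:inf,v5:inf,v6:0,v7:inf
step 2: dist = v0:inf,v1:10,v2:29,v3:inf,v4:inf,v5:inf,v6:0,v7:18
step 3: dist = v0:inf,v1:10,v2:29,v3:inf,v4:inf,v5:inf,v6:0,v7:18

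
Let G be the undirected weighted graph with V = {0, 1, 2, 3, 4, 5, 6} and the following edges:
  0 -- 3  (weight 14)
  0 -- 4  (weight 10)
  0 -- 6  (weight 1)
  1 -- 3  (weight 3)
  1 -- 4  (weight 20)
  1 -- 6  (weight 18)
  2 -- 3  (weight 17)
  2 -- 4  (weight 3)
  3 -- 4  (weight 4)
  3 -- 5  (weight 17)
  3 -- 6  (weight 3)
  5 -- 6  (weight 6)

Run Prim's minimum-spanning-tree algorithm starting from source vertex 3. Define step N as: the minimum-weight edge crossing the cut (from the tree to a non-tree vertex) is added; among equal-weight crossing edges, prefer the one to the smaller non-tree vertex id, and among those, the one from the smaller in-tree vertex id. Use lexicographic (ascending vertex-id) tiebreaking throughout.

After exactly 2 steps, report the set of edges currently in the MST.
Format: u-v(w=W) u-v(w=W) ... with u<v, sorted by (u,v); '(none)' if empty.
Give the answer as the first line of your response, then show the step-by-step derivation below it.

1-3(w=3) 3-6(w=3)

step 1: add edge 1-3 (w=3); MST = {1-3(w=3)}
step 2: add edge 3-6 (w=3); MST = {1-3(w=3) 3-6(w=3)}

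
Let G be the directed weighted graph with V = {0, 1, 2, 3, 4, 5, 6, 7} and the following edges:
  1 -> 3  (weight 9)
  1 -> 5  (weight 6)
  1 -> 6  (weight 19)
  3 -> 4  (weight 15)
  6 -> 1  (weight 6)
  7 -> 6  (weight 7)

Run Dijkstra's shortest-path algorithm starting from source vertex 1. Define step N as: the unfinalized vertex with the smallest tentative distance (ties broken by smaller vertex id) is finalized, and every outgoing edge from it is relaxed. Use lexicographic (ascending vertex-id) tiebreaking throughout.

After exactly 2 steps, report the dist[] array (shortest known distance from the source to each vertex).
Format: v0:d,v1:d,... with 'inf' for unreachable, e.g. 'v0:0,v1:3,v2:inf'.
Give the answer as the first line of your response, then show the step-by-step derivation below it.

v0:inf,v1:0,v2:inf,v3:9,v4:inf,v5:6,v6:19,v7:inf

step 1: dist = v0:inf,v1:0,v2:inf,v3:9,v4:inf,v5:6,v6:19,v7:inf
step 2: dist = v0:inf,v1:0,v2:inf,v3:9,v4:inf,v5:6,v6:19,v7:inf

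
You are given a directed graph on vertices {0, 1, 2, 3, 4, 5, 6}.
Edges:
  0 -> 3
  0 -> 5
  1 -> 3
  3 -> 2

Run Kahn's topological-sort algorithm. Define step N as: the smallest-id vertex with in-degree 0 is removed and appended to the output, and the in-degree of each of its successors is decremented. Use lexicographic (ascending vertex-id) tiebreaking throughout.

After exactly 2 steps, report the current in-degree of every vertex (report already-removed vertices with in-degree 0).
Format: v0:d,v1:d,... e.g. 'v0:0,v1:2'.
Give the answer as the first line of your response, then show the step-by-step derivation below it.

v0:0,v1:0,v2:1,v3:0,v4:0,v5:0,v6:0

step 1: output 0; order=[0]; indeg=(0,0,1,1,0,0,0)
step 2: output 1; order=[0,1]; indeg=(0,0,1,0,0,0,0)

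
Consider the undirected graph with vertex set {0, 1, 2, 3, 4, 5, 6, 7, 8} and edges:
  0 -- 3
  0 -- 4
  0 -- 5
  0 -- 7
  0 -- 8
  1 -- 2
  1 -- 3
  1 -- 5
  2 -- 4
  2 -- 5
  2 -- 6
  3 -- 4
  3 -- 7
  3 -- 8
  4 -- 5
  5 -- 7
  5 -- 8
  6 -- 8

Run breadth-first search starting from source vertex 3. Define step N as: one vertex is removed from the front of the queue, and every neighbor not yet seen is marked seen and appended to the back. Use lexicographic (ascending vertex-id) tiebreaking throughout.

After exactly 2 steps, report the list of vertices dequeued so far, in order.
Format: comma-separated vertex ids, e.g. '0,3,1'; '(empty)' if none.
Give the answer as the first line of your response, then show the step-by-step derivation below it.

3,0

step 1: dequeue 3; queue=[0,1,4,7,8]; order=3
step 2: dequeue 0; queue=[1,4,7,8,5]; order=3,0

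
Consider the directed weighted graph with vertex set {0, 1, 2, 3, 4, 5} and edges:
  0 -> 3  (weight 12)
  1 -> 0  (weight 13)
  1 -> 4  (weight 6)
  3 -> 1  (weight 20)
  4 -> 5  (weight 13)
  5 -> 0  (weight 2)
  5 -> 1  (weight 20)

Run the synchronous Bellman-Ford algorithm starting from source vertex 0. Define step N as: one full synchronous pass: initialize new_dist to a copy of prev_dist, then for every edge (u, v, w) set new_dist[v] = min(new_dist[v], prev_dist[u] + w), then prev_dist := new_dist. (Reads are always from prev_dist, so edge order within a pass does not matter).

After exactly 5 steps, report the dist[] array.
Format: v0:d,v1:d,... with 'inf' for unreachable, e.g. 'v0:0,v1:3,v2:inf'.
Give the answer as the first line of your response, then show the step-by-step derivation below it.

v0:0,v1:32,v2:inf,v3:12,v4:38,v5:51

step 1: dist = v0:0,v1:inf,v2:inf,v3:12,v4:inf,v5:inf
step 2: dist = v0:0,v1:32,v2:inf,v3:12,v4:inf,v5:inf
step 3: dist = v0:0,v1:32,v2:inf,v3:12,v4:38,v5:inf
step 4: dist = v0:0,v1:32,v2:inf,v3:12,v4:38,v5:51
step 5: dist = v0:0,v1:32,v2:inf,v3:12,v4:38,v5:51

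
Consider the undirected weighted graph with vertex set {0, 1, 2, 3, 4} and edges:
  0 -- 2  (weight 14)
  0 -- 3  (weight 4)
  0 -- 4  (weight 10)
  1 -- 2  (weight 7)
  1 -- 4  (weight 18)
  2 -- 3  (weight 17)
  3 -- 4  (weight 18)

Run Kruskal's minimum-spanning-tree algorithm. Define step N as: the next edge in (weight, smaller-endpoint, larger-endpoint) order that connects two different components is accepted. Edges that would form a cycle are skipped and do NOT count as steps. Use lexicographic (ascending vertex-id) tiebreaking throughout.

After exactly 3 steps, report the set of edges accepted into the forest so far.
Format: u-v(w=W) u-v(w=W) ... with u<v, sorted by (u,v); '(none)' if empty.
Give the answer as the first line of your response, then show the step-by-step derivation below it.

0-3(w=4) 0-4(w=10) 1-2(w=7)

step 1: add edge 0-3 (w=4); MST = {0-3(w=4)}
step 2: add edge 1-2 (w=7); MST = {0-3(w=4) 1-2(w=7)}
step 3: add edge 0-4 (w=10); MST = {0-3(w=4) 0-4(w=10) 1-2(w=7)}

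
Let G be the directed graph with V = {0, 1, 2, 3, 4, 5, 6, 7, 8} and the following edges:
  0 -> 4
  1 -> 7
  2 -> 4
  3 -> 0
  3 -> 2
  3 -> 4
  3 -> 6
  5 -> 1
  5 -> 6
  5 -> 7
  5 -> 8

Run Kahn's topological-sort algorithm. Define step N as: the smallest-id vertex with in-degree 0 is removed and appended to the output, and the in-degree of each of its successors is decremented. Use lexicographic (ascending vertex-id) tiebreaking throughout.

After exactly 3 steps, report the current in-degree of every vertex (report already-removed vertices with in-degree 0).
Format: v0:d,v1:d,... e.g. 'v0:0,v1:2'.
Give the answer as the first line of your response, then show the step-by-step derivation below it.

v0:0,v1:1,v2:0,v3:0,v4:0,v5:0,v6:1,v7:2,v8:1

step 1: output 3; order=[3]; indeg=(0,1,0,0,2,0,1,2,1)
step 2: output 0; order=[3,0]; indeg=(0,1,0,0,1,0,1,2,1)
step 3: output 2; order=[3,0,2]; indeg=(0,1,0,0,0,0,1,2,1)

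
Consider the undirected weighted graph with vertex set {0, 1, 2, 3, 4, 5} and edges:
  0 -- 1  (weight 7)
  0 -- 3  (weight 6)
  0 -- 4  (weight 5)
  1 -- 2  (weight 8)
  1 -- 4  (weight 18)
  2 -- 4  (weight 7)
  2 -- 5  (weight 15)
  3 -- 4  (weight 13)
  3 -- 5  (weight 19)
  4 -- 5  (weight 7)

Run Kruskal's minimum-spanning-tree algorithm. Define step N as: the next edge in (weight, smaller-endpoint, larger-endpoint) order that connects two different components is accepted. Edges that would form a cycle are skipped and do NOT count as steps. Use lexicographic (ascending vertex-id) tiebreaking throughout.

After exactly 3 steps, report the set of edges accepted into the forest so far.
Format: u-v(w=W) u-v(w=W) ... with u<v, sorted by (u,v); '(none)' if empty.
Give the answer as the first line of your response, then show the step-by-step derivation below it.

0-1(w=7) 0-3(w=6) 0-4(w=5)

step 1: add edge 0-4 (w=5); MST = {0-4(w=5)}
step 2: add edge 0-3 (w=6); MST = {0-3(w=6) 0-4(w=5)}
step 3: add edge 0-1 (w=7); MST = {0-1(w=7) 0-3(w=6) 0-4(w=5)}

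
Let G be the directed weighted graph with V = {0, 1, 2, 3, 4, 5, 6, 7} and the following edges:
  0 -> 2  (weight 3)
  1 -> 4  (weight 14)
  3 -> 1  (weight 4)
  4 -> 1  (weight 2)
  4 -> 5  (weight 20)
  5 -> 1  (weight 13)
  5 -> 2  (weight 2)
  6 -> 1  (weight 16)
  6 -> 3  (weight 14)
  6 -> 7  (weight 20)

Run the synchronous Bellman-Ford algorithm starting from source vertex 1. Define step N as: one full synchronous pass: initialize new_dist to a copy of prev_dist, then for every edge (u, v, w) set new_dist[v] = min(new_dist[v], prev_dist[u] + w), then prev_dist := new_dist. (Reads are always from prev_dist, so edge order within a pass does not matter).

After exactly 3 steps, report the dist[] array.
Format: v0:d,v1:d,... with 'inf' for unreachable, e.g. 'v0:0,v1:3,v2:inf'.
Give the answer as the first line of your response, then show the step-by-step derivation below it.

v0:inf,v1:0,v2:36,v3:inf,v4:14,v5:34,v6:inf,v7:inf

step 1: dist = v0:inf,v1:0,v2:inf,v3:inf,v4:14,v5:inf,v6:inf,v7:inf
step 2: dist = v0:inf,v1:0,v2:inf,v3:inf,v4:14,v5:34,v6:inf,v7:inf
step 3: dist = v0:inf,v1:0,v2:36,v3:inf,v4:14,v5:34,v6:inf,v7:inf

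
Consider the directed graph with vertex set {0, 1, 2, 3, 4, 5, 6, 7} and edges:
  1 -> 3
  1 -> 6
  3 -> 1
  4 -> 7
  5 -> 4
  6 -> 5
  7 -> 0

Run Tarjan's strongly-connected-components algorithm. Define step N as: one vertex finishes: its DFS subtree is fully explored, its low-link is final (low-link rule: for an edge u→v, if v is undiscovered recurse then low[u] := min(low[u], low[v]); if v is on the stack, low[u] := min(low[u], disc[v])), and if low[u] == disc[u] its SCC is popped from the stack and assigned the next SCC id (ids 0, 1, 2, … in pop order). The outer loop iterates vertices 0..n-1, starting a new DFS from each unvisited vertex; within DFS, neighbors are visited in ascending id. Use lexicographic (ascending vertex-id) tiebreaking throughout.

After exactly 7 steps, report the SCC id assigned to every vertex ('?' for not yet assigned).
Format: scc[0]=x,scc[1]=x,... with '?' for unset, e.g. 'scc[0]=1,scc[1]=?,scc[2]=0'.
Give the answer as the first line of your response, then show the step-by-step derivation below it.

scc[0]=0,scc[1]=5,scc[2]=?,scc[3]=5,scc[4]=2,scc[5]=3,scc[6]=4,scc[7]=1

step 1: low=(low[0]=0,low[1]=?,low[2]=?,low[3]=?,low[4]=?,low[5]=?,low[6]=?,low[7]=?); scc=(scc[0]=0,scc[1]=?,scc[2]=?,scc[3]=?,scc[4]=?,scc[5]=?,scc[6]=?,scc[7]=?)
step 2: low=(low[0]=0,low[1]=1,low[2]=?,low[3]=1,low[4]=?,low[5]=?,low[6]=?,low[7]=?); scc=(scc[0]=0,scc[1]=?,scc[2]=?,scc[3]=?,scc[4]=?,scc[5]=?,scc[6]=?,scc[7]=?)
step 3: low=(low[0]=0,low[1]=1,low[2]=?,low[3]=1,low[4]=5,low[5]=4,low[6]=3,low[7]=6); scc=(scc[0]=0,scc[1]=?,scc[2]=?,scc[3]=?,scc[4]=?,scc[5]=?,scc[6]=?,scc[7]=1)
step 4: low=(low[0]=0,low[1]=1,low[2]=?,low[3]=1,low[4]=5,low[5]=4,low[6]=3,low[7]=6); scc=(scc[0]=0,scc[1]=?,scc[2]=?,scc[3]=?,scc[4]=2,scc[5]=?,scc[6]=?,scc[7]=1)
step 5: low=(low[0]=0,low[1]=1,low[2]=?,low[3]=1,low[4]=5,low[5]=4,low[6]=3,low[7]=6); scc=(scc[0]=0,scc[1]=?,scc[2]=?,scc[3]=?,scc[4]=2,scc[5]=3,scc[6]=?,scc[7]=1)
step 6: low=(low[0]=0,low[1]=1,low[2]=?,low[3]=1,low[4]=5,low[5]=4,low[6]=3,low[7]=6); scc=(scc[0]=0,scc[1]=?,scc[2]=?,scc[3]=?,scc[4]=2,scc[5]=3,scc[6]=4,scc[7]=1)
step 7: low=(low[0]=0,low[1]=1,low[2]=?,low[3]=1,low[4]=5,low[5]=4,low[6]=3,low[7]=6); scc=(scc[0]=0,scc[1]=5,scc[2]=?,scc[3]=5,scc[4]=2,scc[5]=3,scc[6]=4,scc[7]=1)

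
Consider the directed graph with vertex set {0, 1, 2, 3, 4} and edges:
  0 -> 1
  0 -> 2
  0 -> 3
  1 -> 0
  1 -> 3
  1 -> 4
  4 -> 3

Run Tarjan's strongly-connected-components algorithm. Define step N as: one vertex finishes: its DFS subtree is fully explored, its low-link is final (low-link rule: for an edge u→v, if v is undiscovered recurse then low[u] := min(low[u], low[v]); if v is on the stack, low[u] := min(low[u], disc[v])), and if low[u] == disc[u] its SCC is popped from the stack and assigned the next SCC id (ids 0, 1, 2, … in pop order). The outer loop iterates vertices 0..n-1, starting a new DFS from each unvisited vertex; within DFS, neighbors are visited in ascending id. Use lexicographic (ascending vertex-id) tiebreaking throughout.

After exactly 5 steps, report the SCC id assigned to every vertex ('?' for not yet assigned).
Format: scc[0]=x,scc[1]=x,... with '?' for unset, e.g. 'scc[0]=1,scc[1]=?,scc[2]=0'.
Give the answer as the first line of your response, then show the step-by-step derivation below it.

scc[0]=3,scc[1]=3,scc[2]=2,scc[3]=0,scc[4]=1

step 1: low=(low[0]=0,low[1]=0,low[2]=?,low[3]=2,low[4]=?); scc=(scc[0]=?,scc[1]=?,scc[2]=?,scc[3]=0,scc[4]=?)
step 2: low=(low[0]=0,low[1]=0,low[2]=?,low[3]=2,low[4]=3); scc=(scc[0]=?,scc[1]=?,scc[2]=?,scc[3]=0,scc[4]=1)
step 3: low=(low[0]=0,low[1]=0,low[2]=?,low[3]=2,low[4]=3); scc=(scc[0]=?,scc[1]=?,scc[2]=?,scc[3]=0,scc[4]=1)
step 4: low=(low[0]=0,low[1]=0,low[2]=4,low[3]=2,low[4]=3); scc=(scc[0]=?,scc[1]=?,scc[2]=2,scc[3]=0,scc[4]=1)
step 5: low=(low[0]=0,low[1]=0,low[2]=4,low[3]=2,low[4]=3); scc=(scc[0]=3,scc[1]=3,scc[2]=2,scc[3]=0,scc[4]=1)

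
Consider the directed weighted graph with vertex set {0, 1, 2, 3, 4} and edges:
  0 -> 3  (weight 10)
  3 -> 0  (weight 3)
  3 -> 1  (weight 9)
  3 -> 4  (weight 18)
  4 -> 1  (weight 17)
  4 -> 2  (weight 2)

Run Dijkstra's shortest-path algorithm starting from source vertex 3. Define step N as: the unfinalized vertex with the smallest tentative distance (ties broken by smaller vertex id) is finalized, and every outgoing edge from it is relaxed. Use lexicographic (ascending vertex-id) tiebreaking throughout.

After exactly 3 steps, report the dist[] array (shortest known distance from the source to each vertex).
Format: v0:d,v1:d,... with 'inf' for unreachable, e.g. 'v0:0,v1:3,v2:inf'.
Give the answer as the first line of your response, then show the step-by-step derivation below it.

v0:3,v1:9,v2:inf,v3:0,v4:18

step 1: dist = v0:3,v1:9,v2:inf,v3:0,v4:18
step 2: dist = v0:3,v1:9,v2:inf,v3:0,v4:18
step 3: dist = v0:3,v1:9,v2:inf,v3:0,v4:18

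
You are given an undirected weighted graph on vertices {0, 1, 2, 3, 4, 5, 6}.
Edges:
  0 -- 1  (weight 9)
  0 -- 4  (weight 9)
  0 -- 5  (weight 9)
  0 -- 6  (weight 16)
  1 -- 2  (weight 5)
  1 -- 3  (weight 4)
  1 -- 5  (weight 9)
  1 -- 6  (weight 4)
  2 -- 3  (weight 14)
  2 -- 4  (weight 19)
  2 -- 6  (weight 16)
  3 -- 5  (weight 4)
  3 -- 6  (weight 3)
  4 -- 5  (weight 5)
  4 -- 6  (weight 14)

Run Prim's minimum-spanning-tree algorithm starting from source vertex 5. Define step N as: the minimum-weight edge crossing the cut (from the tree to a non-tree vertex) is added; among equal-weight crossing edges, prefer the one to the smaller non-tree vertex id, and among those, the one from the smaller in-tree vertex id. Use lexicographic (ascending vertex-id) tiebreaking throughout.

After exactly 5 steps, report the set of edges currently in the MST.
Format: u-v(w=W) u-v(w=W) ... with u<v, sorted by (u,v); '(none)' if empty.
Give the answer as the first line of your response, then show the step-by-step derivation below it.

1-2(w=5) 1-3(w=4) 3-5(w=4) 3-6(w=3) 4-5(w=5)

step 1: add edge 3-5 (w=4); MST = {3-5(w=4)}
step 2: add edge 3-6 (w=3); MST = {3-5(w=4) 3-6(w=3)}
step 3: add edge 1-3 (w=4); MST = {1-3(w=4) 3-5(w=4) 3-6(w=3)}
step 4: add edge 1-2 (w=5); MST = {1-2(w=5) 1-3(w=4) 3-5(w=4) 3-6(w=3)}
step 5: add edge 4-5 (w=5); MST = {1-2(w=5) 1-3(w=4) 3-5(w=4) 3-6(w=3) 4-5(w=5)}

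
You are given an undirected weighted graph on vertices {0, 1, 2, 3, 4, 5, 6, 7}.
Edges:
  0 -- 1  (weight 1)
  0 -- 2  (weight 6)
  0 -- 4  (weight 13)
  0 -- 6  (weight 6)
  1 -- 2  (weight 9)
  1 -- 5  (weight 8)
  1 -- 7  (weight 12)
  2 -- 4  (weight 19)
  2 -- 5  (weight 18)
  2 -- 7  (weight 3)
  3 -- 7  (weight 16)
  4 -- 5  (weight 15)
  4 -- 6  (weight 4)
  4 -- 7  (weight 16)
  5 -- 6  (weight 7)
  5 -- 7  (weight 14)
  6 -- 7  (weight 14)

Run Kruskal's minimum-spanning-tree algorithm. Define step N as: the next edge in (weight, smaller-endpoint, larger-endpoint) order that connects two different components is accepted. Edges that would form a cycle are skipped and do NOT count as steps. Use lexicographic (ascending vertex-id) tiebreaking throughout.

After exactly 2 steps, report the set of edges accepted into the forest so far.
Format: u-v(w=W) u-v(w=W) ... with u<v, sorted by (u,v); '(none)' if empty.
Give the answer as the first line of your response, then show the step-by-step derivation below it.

0-1(w=1) 2-7(w=3)

step 1: add edge 0-1 (w=1); MST = {0-1(w=1)}
step 2: add edge 2-7 (w=3); MST = {0-1(w=1) 2-7(w=3)}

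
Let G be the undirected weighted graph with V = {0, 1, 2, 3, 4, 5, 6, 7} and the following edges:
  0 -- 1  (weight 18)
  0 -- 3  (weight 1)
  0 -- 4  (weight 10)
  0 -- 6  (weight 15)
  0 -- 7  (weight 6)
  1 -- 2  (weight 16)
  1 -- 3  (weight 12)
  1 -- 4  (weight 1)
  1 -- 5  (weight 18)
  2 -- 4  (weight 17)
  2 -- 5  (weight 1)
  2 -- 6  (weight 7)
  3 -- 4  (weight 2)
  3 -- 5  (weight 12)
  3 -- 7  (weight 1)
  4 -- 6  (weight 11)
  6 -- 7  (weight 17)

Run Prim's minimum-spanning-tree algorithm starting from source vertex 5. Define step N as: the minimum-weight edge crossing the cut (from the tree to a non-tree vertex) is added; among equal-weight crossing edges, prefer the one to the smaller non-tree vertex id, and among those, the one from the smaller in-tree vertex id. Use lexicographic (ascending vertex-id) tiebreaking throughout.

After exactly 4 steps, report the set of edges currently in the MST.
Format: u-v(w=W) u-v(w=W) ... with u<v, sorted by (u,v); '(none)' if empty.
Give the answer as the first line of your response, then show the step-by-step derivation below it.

1-4(w=1) 2-5(w=1) 2-6(w=7) 4-6(w=11)

step 1: add edge 2-5 (w=1); MST = {2-5(w=1)}
step 2: add edge 2-6 (w=7); MST = {2-5(w=1) 2-6(w=7)}
step 3: add edge 4-6 (w=11); MST = {2-5(w=1) 2-6(w=7) 4-6(w=11)}
step 4: add edge 1-4 (w=1); MST = {1-4(w=1) 2-5(w=1) 2-6(w=7) 4-6(w=11)}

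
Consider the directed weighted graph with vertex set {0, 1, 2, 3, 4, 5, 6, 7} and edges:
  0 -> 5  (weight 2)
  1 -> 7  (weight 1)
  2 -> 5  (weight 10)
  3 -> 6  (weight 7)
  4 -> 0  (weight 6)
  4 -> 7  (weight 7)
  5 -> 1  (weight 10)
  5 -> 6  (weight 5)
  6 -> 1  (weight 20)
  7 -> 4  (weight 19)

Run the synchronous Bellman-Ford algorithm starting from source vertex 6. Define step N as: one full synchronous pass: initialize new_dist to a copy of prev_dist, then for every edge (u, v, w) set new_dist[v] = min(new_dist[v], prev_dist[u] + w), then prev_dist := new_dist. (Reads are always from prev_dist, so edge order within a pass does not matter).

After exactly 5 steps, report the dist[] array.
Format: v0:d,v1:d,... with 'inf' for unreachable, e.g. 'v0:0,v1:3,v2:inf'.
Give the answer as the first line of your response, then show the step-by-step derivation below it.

v0:46,v1:20,v2:inf,v3:inf,v4:40,v5:48,v6:0,v7:21

step 1: dist = v0:inf,v1:20,v2:inf,v3:inf,v4:inf,v5:inf,v6:0,v7:inf
step 2: dist = v0:inf,v1:20,v2:inf,v3:inf,v4:inf,v5:inf,v6:0,v7:21
step 3: dist = v0:inf,v1:20,v2:inf,v3:inf,v4:40,v5:inf,v6:0,v7:21
step 4: dist = v0:46,v1:20,v2:inf,v3:inf,v4:40,v5:inf,v6:0,v7:21
step 5: dist = v0:46,v1:20,v2:inf,v3:inf,v4:40,v5:48,v6:0,v7:21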